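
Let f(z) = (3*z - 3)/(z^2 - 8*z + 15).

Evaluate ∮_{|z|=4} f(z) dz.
By the residue theorem, ∮_C f(z) dz = 2πi · (sum of the residues of f at the poles inside |z| = 4).

The denominator factors as (z - 5)*(z - 3), so the singularities of f are simple poles at z = 5, z = 3.
  |5|² = 25 > 16 = 4², so this pole is outside the contour.
  |3|² = 9 < 16 = 4², so this pole is inside the contour.

With P(z) = 3*z - 3 and Q(z) = z^2 - 8*z + 15, each pole is simple, so Res(f, z₀) = P(z₀)/Q'(z₀) with Q'(z) = 2*z - 8.
  Res(f, 3) = P(3)/Q'(3) = (6)/(-2) = -3

∮_C f(z) dz = 2πi · (-3) = -6*I*pi

Final answer: -6*I*pi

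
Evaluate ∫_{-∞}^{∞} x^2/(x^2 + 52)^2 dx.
Let f(z) = z^2/(z^2 + 52)^2. The denominator has no real zeros and deg Q - deg P = 2 ≥ 2, so the integral of f over the upper semicircle |z| = R tends to 0 as R → ∞. Closing the contour in the upper half-plane,
  ∫_{-∞}^{∞} f(x) dx = 2πi · Σ Res(f, z_k)  over the poles with Im z_k > 0.

Zeros of the denominator: z^2 + 52 = 0 gives z = ±2*sqrt(13)*I.
Upper half-plane: z = 2*sqrt(13)*I (a pole of order 2).

Write f(z) = g(z)/(z - 2*sqrt(13)*I)^2 with g(z) = z^2/(z + 2*sqrt(13)*I)^2. For a double pole, Res(f, z₀) = g'(z₀):
  g'(z) = 4*sqrt(13)*I*z/(z + 2*sqrt(13)*I)^3
  Res(f, 2*sqrt(13)*I) = g'(2*sqrt(13)*I) = -sqrt(13)*I/104

∫_{-∞}^{∞} f(x) dx = 2πi · (-sqrt(13)*I/104) = sqrt(13)*pi/52

Final answer: sqrt(13)*pi/52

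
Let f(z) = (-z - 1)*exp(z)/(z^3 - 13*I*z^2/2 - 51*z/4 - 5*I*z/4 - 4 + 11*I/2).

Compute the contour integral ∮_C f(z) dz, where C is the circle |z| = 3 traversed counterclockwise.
pi*(-16/85 + 4*I/85)*exp(-1/2 + I/2)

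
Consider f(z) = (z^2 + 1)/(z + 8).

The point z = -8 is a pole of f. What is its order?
Factor the denominator:
  z + 8 = (z + 8)

The numerator P(z) = z^2 + 1 has P(-8) = 65 ≠ 0, so no factor of (z + 8) cancels.
Near z = -8 we can therefore write f(z) = g(z)/(z + 8) with g analytic at -8 and g(-8) ≠ 0 (g is just the numerator).

Hence z = -8 is a pole of order 1.

Final answer: 1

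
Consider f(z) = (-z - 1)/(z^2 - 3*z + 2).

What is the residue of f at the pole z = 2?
Write f(z) = P(z)/Q(z) with P(z) = -z - 1 and Q(z) = z^2 - 3*z + 2.
The denominator factors as Q(z) = (z - 1)*(z - 2), so z = 2 is a simple zero of Q and P is analytic there; z = 2 is therefore a simple pole and
  Res(f, z₀) = P(z₀)/Q'(z₀).

Q'(z) = 2*z - 3, so Q'(2) = 1.
P(2) = -3.

Res(f, 2) = (-3)/(1) = -3

Final answer: -3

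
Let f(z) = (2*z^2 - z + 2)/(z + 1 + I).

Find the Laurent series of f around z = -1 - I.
(3 + 5*I)/(z + 1 + I) - 5 - 4*I + 2*(z + 1 + I)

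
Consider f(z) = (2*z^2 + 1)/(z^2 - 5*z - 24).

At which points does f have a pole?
The singularities of f are the zeros of the denominator. Factoring,
  z^2 - 5*z - 24 = (z - 8)*(z + 3)
so the candidates are z = 8, z = -3.

Check the numerator P(z) = 2*z^2 + 1 at each one:
  P(8) = 129 ≠ 0, so z = 8 is a (simple) pole.
  P(-3) = 19 ≠ 0, so z = -3 is a (simple) pole.

Poles of f: {-3, 8}

Final answer: {-3, 8}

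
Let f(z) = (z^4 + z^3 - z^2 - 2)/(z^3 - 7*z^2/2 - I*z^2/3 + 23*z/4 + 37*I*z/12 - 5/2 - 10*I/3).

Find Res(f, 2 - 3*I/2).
Write f(z) = P(z)/Q(z) with P(z) = z^4 + z^3 - z^2 - 2 and Q(z) = z^3 - 7*z^2/2 - I*z^2/3 + 23*z/4 + 37*I*z/12 - 5/2 - 10*I/3.
The denominator factors as Q(z) = (z - 1/2 - 3*I/2)*(z - 1 - I/3)*(z - 2 + 3*I/2), so z = 2 - 3*I/2 is a simple zero of Q and P is analytic there; z = 2 - 3*I/2 is therefore a simple pole and
  Res(f, z₀) = P(z₀)/Q'(z₀).

Q'(z) = 3*z^2 - 7*z - 2*I*z/3 + 23/4 + 37*I/12, so Q'(2 - 3*I/2) = -4 - 23*I/4.
P(2 - 3*I/2) = -675/16 - 237*I/8.

Res(f, 2 - 3*I/2) = (-675/16 - 237*I/8)/(-4 - 23*I/4) = 10851/1570 - 7941*I/3140

Final answer: 10851/1570 - 7941*I/3140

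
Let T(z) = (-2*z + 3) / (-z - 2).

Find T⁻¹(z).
Set w = T(z) = (-2*z + 3) / (-z - 2) and solve for z:
  w*(-z - 2) = -2*z + 3
  -2*w + z*(2 - w) - 3 = 0
  z*(2 - w) = 2*w + 3
  z = (-2*w - 3)/(w - 2)
Renaming the variable, T⁻¹(z) = (-2*z - 3)/(z - 2).
(Check: ad - bc = 7 ≠ 0, so T is invertible.)

Final answer: (-2*z - 3)/(z - 2)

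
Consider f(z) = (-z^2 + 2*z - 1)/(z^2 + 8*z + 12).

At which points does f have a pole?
The singularities of f are the zeros of the denominator. Factoring,
  z^2 + 8*z + 12 = (z + 6)*(z + 2)
so the candidates are z = -6, z = -2.

Check the numerator P(z) = -z^2 + 2*z - 1 at each one:
  P(-6) = -49 ≠ 0, so z = -6 is a (simple) pole.
  P(-2) = -9 ≠ 0, so z = -2 is a (simple) pole.

Poles of f: {-6, -2}

Final answer: {-6, -2}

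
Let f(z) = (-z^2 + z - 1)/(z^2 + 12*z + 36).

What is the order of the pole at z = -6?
Factor the denominator:
  z^2 + 12*z + 36 = (z + 6)^2

The numerator P(z) = -z^2 + z - 1 has P(-6) = -43 ≠ 0, so no factor of (z + 6) cancels.
Near z = -6 we can therefore write f(z) = g(z)/(z + 6)^2 with g analytic at -6 and g(-6) ≠ 0 (g is just the numerator).

Hence z = -6 is a pole of order 2.

Final answer: 2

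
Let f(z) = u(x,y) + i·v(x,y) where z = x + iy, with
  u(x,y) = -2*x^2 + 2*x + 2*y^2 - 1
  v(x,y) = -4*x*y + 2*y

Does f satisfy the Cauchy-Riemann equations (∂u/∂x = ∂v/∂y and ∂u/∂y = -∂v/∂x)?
∂u/∂x = 2 - 4*x
∂v/∂y = 2 - 4*x
∂u/∂y = 4*y
∂v/∂x = -4*y
∂u/∂x = ∂v/∂y and ∂u/∂y = -∂v/∂x hold identically; f is analytic.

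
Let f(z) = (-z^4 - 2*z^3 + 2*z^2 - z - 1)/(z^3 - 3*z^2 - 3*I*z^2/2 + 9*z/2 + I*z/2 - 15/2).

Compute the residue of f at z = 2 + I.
Write f(z) = P(z)/Q(z) with P(z) = -z^4 - 2*z^3 + 2*z^2 - z - 1 and Q(z) = z^3 - 3*z^2 - 3*I*z^2/2 + 9*z/2 + I*z/2 - 15/2.
The denominator factors as Q(z) = (z - 1 - 2*I)*(z + 3*I/2)*(z - 2 - I), so z = 2 + I is a simple zero of Q and P is analytic there; z = 2 + I is therefore a simple pole and
  Res(f, z₀) = P(z₀)/Q'(z₀).

Q'(z) = 3*z^2 - 6*z - 3*I*z + 9/2 + I/2, so Q'(2 + I) = 9/2 + I/2.
P(2 + I) = 6 - 39*I.

Res(f, 2 + I) = (6 - 39*I)/(9/2 + I/2) = 15/41 - 357*I/41

Final answer: 15/41 - 357*I/41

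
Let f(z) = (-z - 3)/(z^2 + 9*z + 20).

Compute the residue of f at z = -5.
Write f(z) = P(z)/Q(z) with P(z) = -z - 3 and Q(z) = z^2 + 9*z + 20.
The denominator factors as Q(z) = (z + 4)*(z + 5), so z = -5 is a simple zero of Q and P is analytic there; z = -5 is therefore a simple pole and
  Res(f, z₀) = P(z₀)/Q'(z₀).

Q'(z) = 2*z + 9, so Q'(-5) = -1.
P(-5) = 2.

Res(f, -5) = (2)/(-1) = -2

Final answer: -2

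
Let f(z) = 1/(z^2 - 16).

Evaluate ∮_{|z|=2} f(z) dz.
0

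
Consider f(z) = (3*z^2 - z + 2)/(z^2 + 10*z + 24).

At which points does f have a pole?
{-6, -4}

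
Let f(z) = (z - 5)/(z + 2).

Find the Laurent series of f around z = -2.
-7/(z + 2) + 1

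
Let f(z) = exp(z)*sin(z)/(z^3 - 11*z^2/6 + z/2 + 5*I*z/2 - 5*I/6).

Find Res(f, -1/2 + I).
Write f(z) = P(z)/Q(z) with P(z) = exp(z)*sin(z) and Q(z) = z^3 - 11*z^2/6 + z/2 + 5*I*z/2 - 5*I/6.
The denominator factors as Q(z) = (z - 1/3)*(z - 2 + I)*(z + 1/2 - I), so z = -1/2 + I is a simple zero of Q and P is analytic there; z = -1/2 + I is therefore a simple pole and
  Res(f, z₀) = P(z₀)/Q'(z₀).

Q'(z) = 3*z^2 - 11*z/3 + 1/2 + 5*I/2, so Q'(-1/2 + I) = 1/12 - 25*I/6.
P(-1/2 + I) = -exp(-1/2 + I)*sin(1/2 - I).

Res(f, -1/2 + I) = (-exp(-1/2 + I)*sin(1/2 - I))/(1/12 - 25*I/6) = (-12/2501 - 600*I/2501)*exp(-1/2 + I)*sin(1/2 - I)

Final answer: (-12/2501 - 600*I/2501)*exp(-1/2 + I)*sin(1/2 - I)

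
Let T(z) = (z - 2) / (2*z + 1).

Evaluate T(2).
Substitute z = 2:
  numerator:   (2) - 2 = 0
  denominator: 2*(2) + 1 = 5
T(2) = (0)/(5) = 0

Final answer: 0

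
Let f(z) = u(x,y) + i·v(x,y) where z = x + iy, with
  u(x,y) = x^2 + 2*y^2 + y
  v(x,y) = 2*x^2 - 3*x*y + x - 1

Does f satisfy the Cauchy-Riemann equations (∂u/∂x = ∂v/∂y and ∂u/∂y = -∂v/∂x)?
∂u/∂x = 2*x
∂v/∂y = -3*x
∂u/∂y = 4*y + 1
∂v/∂x = 4*x - 3*y + 1
∂u/∂x ≠ ∂v/∂y and ∂u/∂y ≠ -∂v/∂x; the Cauchy-Riemann equations are not satisfied, so f is not analytic.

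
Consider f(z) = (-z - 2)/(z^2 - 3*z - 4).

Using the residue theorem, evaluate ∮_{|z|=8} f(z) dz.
By the residue theorem, ∮_C f(z) dz = 2πi · (sum of the residues of f at the poles inside |z| = 8).

The denominator factors as (z - 4)*(z + 1), so the singularities of f are simple poles at z = 4, z = -1.
  |4|² = 16 < 64 = 8², so this pole is inside the contour.
  |-1|² = 1 < 64 = 8², so this pole is inside the contour.

With P(z) = -z - 2 and Q(z) = z^2 - 3*z - 4, each pole is simple, so Res(f, z₀) = P(z₀)/Q'(z₀) with Q'(z) = 2*z - 3.
  Res(f, 4) = P(4)/Q'(4) = (-6)/(5) = -6/5
  Res(f, -1) = P(-1)/Q'(-1) = (-1)/(-5) = 1/5

Sum of residues inside C: -1
∮_C f(z) dz = 2πi · (-1) = -2*I*pi

Final answer: -2*I*pi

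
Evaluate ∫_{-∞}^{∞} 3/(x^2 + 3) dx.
Let f(z) = 3/(z^2 + 3). The denominator has no real zeros and deg Q - deg P = 2 ≥ 2, so the integral of f over the upper semicircle |z| = R tends to 0 as R → ∞. Closing the contour in the upper half-plane,
  ∫_{-∞}^{∞} f(x) dx = 2πi · Σ Res(f, z_k)  over the poles with Im z_k > 0.

Zeros of the denominator: z^2 + 3 = 0 gives z = ±sqrt(3)*I.
Upper half-plane: z = sqrt(3)*I (simple).

Each pole is a simple zero of Q(z) = z^2 + 3, so Res(f, z₀) = P(z₀)/Q'(z₀) with P(z) = 3, Q'(z) = 2*z:
  Res(f, sqrt(3)*I) = (3)/(2*sqrt(3)*I) = -sqrt(3)*I/2

∫_{-∞}^{∞} f(x) dx = 2πi · (-sqrt(3)*I/2) = sqrt(3)*pi

Final answer: sqrt(3)*pi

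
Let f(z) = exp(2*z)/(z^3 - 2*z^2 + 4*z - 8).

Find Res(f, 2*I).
Write f(z) = P(z)/Q(z) with P(z) = exp(2*z) and Q(z) = z^3 - 2*z^2 + 4*z - 8.
The denominator factors as Q(z) = (z - 2*I)*(z + 2*I)*(z - 2), so z = 2*I is a simple zero of Q and P is analytic there; z = 2*I is therefore a simple pole and
  Res(f, z₀) = P(z₀)/Q'(z₀).

Q'(z) = 3*z^2 - 4*z + 4, so Q'(2*I) = -8 - 8*I.
P(2*I) = exp(4*I).

Res(f, 2*I) = (exp(4*I))/(-8 - 8*I) = (-1/16 + I/16)*exp(4*I)

Final answer: (-1/16 + I/16)*exp(4*I)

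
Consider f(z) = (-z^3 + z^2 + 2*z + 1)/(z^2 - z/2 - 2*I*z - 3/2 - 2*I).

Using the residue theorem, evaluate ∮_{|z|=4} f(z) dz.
By the residue theorem, ∮_C f(z) dz = 2πi · (sum of the residues of f at the poles inside |z| = 4).

The denominator factors as (z + 1)*(z - 3/2 - 2*I), so the singularities of f are simple poles at z = -1, z = 3/2 + 2*I.
  |-1|² = 1 < 16 = 4², so this pole is inside the contour.
  |3/2 + 2*I|² = 25/4 < 16 = 4², so this pole is inside the contour.

With P(z) = -z^3 + z^2 + 2*z + 1 and Q(z) = z^2 - z/2 - 2*I*z - 3/2 - 2*I, each pole is simple, so Res(f, z₀) = P(z₀)/Q'(z₀) with Q'(z) = 2*z - 1/2 - 2*I.
  Res(f, -1) = P(-1)/Q'(-1) = (1)/(-5/2 - 2*I) = -10/41 + 8*I/41
  Res(f, 3/2 + 2*I) = P(3/2 + 2*I)/Q'(3/2 + 2*I) = (135/8 + 9*I/2)/(5/2 + 2*I) = 819/164 - 90*I/41

Sum of residues inside C: 19/4 - 2*I
∮_C f(z) dz = 2πi · (19/4 - 2*I) = pi*(4 + 19*I/2)

Final answer: pi*(4 + 19*I/2)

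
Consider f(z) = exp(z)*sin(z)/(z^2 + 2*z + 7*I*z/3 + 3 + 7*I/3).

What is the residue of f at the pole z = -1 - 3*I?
Write f(z) = P(z)/Q(z) with P(z) = exp(z)*sin(z) and Q(z) = z^2 + 2*z + 7*I*z/3 + 3 + 7*I/3.
The denominator factors as Q(z) = (z + 1 + 3*I)*(z + 1 - 2*I/3), so z = -1 - 3*I is a simple zero of Q and P is analytic there; z = -1 - 3*I is therefore a simple pole and
  Res(f, z₀) = P(z₀)/Q'(z₀).

Q'(z) = 2*z + 2 + 7*I/3, so Q'(-1 - 3*I) = -11*I/3.
P(-1 - 3*I) = -exp(-1 - 3*I)*sin(1 + 3*I).

Res(f, -1 - 3*I) = (-exp(-1 - 3*I)*sin(1 + 3*I))/(-11*I/3) = -3*I*exp(-1 - 3*I)*sin(1 + 3*I)/11

Final answer: -3*I*exp(-1 - 3*I)*sin(1 + 3*I)/11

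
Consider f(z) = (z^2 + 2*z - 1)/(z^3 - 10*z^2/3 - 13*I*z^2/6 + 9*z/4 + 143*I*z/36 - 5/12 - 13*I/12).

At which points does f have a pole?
The singularities of f are the zeros of the denominator. Factoring,
  z^3 - 10*z^2/3 - 13*I*z^2/6 + 9*z/4 + 143*I*z/36 - 5/12 - 13*I/12 = (z - 3/2 - 3*I/2)*(z - 1/3)*(z - 3/2 - 2*I/3)
so the candidates are z = 3/2 + 3*I/2, z = 1/3, z = 3/2 + 2*I/3.

Check the numerator P(z) = z^2 + 2*z - 1 at each one:
  P(3/2 + 3*I/2) = 2 + 15*I/2 ≠ 0, so z = 3/2 + 3*I/2 is a (simple) pole.
  P(1/3) = -2/9 ≠ 0, so z = 1/3 is a (simple) pole.
  P(3/2 + 2*I/3) = 137/36 + 10*I/3 ≠ 0, so z = 3/2 + 2*I/3 is a (simple) pole.

Poles of f: {1/3, 3/2 + 2*I/3, 3/2 + 3*I/2}

Final answer: {1/3, 3/2 + 2*I/3, 3/2 + 3*I/2}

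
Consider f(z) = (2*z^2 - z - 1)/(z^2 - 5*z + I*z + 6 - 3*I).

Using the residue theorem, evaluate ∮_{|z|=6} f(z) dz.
By the residue theorem, ∮_C f(z) dz = 2πi · (sum of the residues of f at the poles inside |z| = 6).

The denominator factors as (z - 3)*(z - 2 + I), so the singularities of f are simple poles at z = 3, z = 2 - I.
  |3|² = 9 < 36 = 6², so this pole is inside the contour.
  |2 - I|² = 5 < 36 = 6², so this pole is inside the contour.

With P(z) = 2*z^2 - z - 1 and Q(z) = z^2 - 5*z + I*z + 6 - 3*I, each pole is simple, so Res(f, z₀) = P(z₀)/Q'(z₀) with Q'(z) = 2*z - 5 + I.
  Res(f, 3) = P(3)/Q'(3) = (14)/(1 + I) = 7 - 7*I
  Res(f, 2 - I) = P(2 - I)/Q'(2 - I) = (3 - 7*I)/(-1 - I) = 2 + 5*I

Sum of residues inside C: 9 - 2*I
∮_C f(z) dz = 2πi · (9 - 2*I) = pi*(4 + 18*I)

Final answer: pi*(4 + 18*I)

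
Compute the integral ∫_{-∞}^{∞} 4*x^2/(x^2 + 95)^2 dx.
Let f(z) = 4*z^2/(z^2 + 95)^2. The denominator has no real zeros and deg Q - deg P = 2 ≥ 2, so the integral of f over the upper semicircle |z| = R tends to 0 as R → ∞. Closing the contour in the upper half-plane,
  ∫_{-∞}^{∞} f(x) dx = 2πi · Σ Res(f, z_k)  over the poles with Im z_k > 0.

Zeros of the denominator: z^2 + 95 = 0 gives z = ±sqrt(95)*I.
Upper half-plane: z = sqrt(95)*I (a pole of order 2).

Write f(z) = g(z)/(z - sqrt(95)*I)^2 with g(z) = 4*z^2/(z + sqrt(95)*I)^2. For a double pole, Res(f, z₀) = g'(z₀):
  g'(z) = 8*sqrt(95)*I*z/(z + sqrt(95)*I)^3
  Res(f, sqrt(95)*I) = g'(sqrt(95)*I) = -sqrt(95)*I/95

∫_{-∞}^{∞} f(x) dx = 2πi · (-sqrt(95)*I/95) = 2*sqrt(95)*pi/95

Final answer: 2*sqrt(95)*pi/95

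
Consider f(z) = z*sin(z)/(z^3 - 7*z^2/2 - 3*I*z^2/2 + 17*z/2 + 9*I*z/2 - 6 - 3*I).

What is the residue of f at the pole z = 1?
Write f(z) = P(z)/Q(z) with P(z) = z*sin(z) and Q(z) = z^3 - 7*z^2/2 - 3*I*z^2/2 + 17*z/2 + 9*I*z/2 - 6 - 3*I.
The denominator factors as Q(z) = (z - 1)*(z - 1 - 3*I)*(z - 3/2 + 3*I/2), so z = 1 is a simple zero of Q and P is analytic there; z = 1 is therefore a simple pole and
  Res(f, z₀) = P(z₀)/Q'(z₀).

Q'(z) = 3*z^2 - 7*z - 3*I*z + 17/2 + 9*I/2, so Q'(1) = 9/2 + 3*I/2.
P(1) = sin(1).

Res(f, 1) = (sin(1))/(9/2 + 3*I/2) = (1/5 - I/15)*sin(1)

Final answer: (1/5 - I/15)*sin(1)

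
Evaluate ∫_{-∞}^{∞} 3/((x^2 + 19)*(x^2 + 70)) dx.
Let f(z) = 3/((z^2 + 19)*(z^2 + 70)). The denominator has no real zeros and deg Q - deg P = 4 ≥ 2, so the integral of f over the upper semicircle |z| = R tends to 0 as R → ∞. Closing the contour in the upper half-plane,
  ∫_{-∞}^{∞} f(x) dx = 2πi · Σ Res(f, z_k)  over the poles with Im z_k > 0.

Zeros of the denominator: z^2 + 70 = 0 gives z = ±sqrt(70)*I; z^2 + 19 = 0 gives z = ±sqrt(19)*I.
Upper half-plane: z = sqrt(19)*I, z = sqrt(70)*I (simple).

Each pole is a simple zero of Q(z) = z^4 + 89*z^2 + 1330, so Res(f, z₀) = P(z₀)/Q'(z₀) with P(z) = 3, Q'(z) = 4*z^3 + 178*z:
  Res(f, sqrt(19)*I) = (3)/(102*sqrt(19)*I) = -sqrt(19)*I/646
  Res(f, sqrt(70)*I) = (3)/(-102*sqrt(70)*I) = sqrt(70)*I/2380

Sum of residues: I*(-sqrt(19)/646 + sqrt(70)/2380)
∫_{-∞}^{∞} f(x) dx = 2πi · (I*(-sqrt(19)/646 + sqrt(70)/2380)) = pi*(-19*sqrt(70) + 70*sqrt(19))/22610

Final answer: pi*(-19*sqrt(70) + 70*sqrt(19))/22610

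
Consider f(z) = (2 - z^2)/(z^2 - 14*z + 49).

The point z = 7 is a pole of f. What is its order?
2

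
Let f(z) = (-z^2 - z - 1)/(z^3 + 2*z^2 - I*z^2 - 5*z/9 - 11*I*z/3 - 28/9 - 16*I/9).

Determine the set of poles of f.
The singularities of f are the zeros of the denominator. Factoring,
  z^3 + 2*z^2 - I*z^2 - 5*z/9 - 11*I*z/3 - 28/9 - 16*I/9 = (z - 1 - I)*(z + 2 + 2*I/3)*(z + 1 - 2*I/3)
so the candidates are z = 1 + I, z = -2 - 2*I/3, z = -1 + 2*I/3.

Check the numerator P(z) = -z^2 - z - 1 at each one:
  P(1 + I) = -2 - 3*I ≠ 0, so z = 1 + I is a (simple) pole.
  P(-2 - 2*I/3) = -23/9 - 2*I ≠ 0, so z = -2 - 2*I/3 is a (simple) pole.
  P(-1 + 2*I/3) = -5/9 + 2*I/3 ≠ 0, so z = -1 + 2*I/3 is a (simple) pole.

Poles of f: {-2 - 2*I/3, -1 + 2*I/3, 1 + I}

Final answer: {-2 - 2*I/3, -1 + 2*I/3, 1 + I}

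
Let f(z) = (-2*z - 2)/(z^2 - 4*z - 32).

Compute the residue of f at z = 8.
Write f(z) = P(z)/Q(z) with P(z) = -2*z - 2 and Q(z) = z^2 - 4*z - 32.
The denominator factors as Q(z) = (z - 8)*(z + 4), so z = 8 is a simple zero of Q and P is analytic there; z = 8 is therefore a simple pole and
  Res(f, z₀) = P(z₀)/Q'(z₀).

Q'(z) = 2*z - 4, so Q'(8) = 12.
P(8) = -18.

Res(f, 8) = (-18)/(12) = -3/2

Final answer: -3/2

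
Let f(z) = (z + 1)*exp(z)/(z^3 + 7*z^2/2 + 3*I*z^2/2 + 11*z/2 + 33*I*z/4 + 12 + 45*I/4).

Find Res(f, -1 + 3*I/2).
(9/125 - 13*I/125)*exp(-1 + 3*I/2)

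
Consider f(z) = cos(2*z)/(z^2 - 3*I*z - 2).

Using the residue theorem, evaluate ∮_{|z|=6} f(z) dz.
By the residue theorem, ∮_C f(z) dz = 2πi · (sum of the residues of f at the poles inside |z| = 6).

The denominator factors as (z - 2*I)*(z - I), so the singularities of f are simple poles at z = 2*I, z = I.
  |2*I|² = 4 < 36 = 6², so this pole is inside the contour.
  |I|² = 1 < 36 = 6², so this pole is inside the contour.

With P(z) = cos(2*z) and Q(z) = z^2 - 3*I*z - 2, each pole is simple, so Res(f, z₀) = P(z₀)/Q'(z₀) with Q'(z) = 2*z - 3*I.
  Res(f, 2*I) = P(2*I)/Q'(2*I) = (cosh(4))/(I) = -I*cosh(4)
  Res(f, I) = P(I)/Q'(I) = (cosh(2))/(-I) = I*cosh(2)

Sum of residues inside C: -I*cosh(4) + I*cosh(2)
∮_C f(z) dz = 2πi · (-I*cosh(4) + I*cosh(2)) = -2*pi*cosh(2) + 2*pi*cosh(4)

Final answer: -2*pi*cosh(2) + 2*pi*cosh(4)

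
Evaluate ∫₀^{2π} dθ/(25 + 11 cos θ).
sqrt(14)*pi/42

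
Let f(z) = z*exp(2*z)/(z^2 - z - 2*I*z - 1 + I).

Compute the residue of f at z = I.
Write f(z) = P(z)/Q(z) with P(z) = z*exp(2*z) and Q(z) = z^2 - z - 2*I*z - 1 + I.
The denominator factors as Q(z) = (z - 1 - I)*(z - I), so z = I is a simple zero of Q and P is analytic there; z = I is therefore a simple pole and
  Res(f, z₀) = P(z₀)/Q'(z₀).

Q'(z) = 2*z - 1 - 2*I, so Q'(I) = -1.
P(I) = I*exp(2*I).

Res(f, I) = (I*exp(2*I))/(-1) = -I*exp(2*I)

Final answer: -I*exp(2*I)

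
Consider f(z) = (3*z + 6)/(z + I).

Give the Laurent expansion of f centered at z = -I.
(6 - 3*I)/(z + I) + 3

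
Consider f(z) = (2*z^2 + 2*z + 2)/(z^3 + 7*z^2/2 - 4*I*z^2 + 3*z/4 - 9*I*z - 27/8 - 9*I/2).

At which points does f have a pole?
The singularities of f are the zeros of the denominator. Factoring,
  z^3 + 7*z^2/2 - 4*I*z^2 + 3*z/4 - 9*I*z - 27/8 - 9*I/2 = (z + 3/2 - 3*I)*(z + 3/2)*(z + 1/2 - I)
so the candidates are z = -3/2 + 3*I, z = -3/2, z = -1/2 + I.

Check the numerator P(z) = 2*z^2 + 2*z + 2 at each one:
  P(-3/2 + 3*I) = -29/2 - 12*I ≠ 0, so z = -3/2 + 3*I is a (simple) pole.
  P(-3/2) = 7/2 ≠ 0, so z = -3/2 is a (simple) pole.
  P(-1/2 + I) = -1/2 ≠ 0, so z = -1/2 + I is a (simple) pole.

Poles of f: {-3/2, -3/2 + 3*I, -1/2 + I}

Final answer: {-3/2, -3/2 + 3*I, -1/2 + I}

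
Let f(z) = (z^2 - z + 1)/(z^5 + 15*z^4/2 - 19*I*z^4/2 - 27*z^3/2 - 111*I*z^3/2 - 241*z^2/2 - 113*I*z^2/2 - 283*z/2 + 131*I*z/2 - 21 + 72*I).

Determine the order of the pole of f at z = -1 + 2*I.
Factor the denominator:
  z^5 + 15*z^4/2 - 19*I*z^4/2 - 27*z^3/2 - 111*I*z^3/2 - 241*z^2/2 - 113*I*z^2/2 - 283*z/2 + 131*I*z/2 - 21 + 72*I = (z + 1 - 2*I)^3*(z + 3/2 - I/2)*(z + 3 - 3*I)

The numerator P(z) = z^2 - z + 1 has P(-1 + 2*I) = -1 - 6*I ≠ 0, so no factor of (z + 1 - 2*I) cancels.
Near z = -1 + 2*I we can therefore write f(z) = g(z)/(z + 1 - 2*I)^3 with g analytic at -1 + 2*I and g(-1 + 2*I) ≠ 0 (g is the numerator divided by the remaining denominator factors).

Hence z = -1 + 2*I is a pole of order 3.

Final answer: 3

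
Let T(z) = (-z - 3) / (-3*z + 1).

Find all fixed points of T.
T(z) = z means -z - 3 = z*(-3*z + 1), i.e.
  -3*z^2 + 2*z + 3 = 0.
Discriminant: (2)^2 - 4*(-3)*(3) = 40, so the roots are real.
  z = (-2 ± sqrt(40))/(2*(-3))
Fixed points: {1/3 - sqrt(10)/3, 1/3 + sqrt(10)/3}

Final answer: {1/3 - sqrt(10)/3, 1/3 + sqrt(10)/3}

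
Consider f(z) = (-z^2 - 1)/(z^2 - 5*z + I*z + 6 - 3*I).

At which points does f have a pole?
The singularities of f are the zeros of the denominator. Factoring,
  z^2 - 5*z + I*z + 6 - 3*I = (z - 2 + I)*(z - 3)
so the candidates are z = 2 - I, z = 3.

Check the numerator P(z) = -z^2 - 1 at each one:
  P(2 - I) = -4 + 4*I ≠ 0, so z = 2 - I is a (simple) pole.
  P(3) = -10 ≠ 0, so z = 3 is a (simple) pole.

Poles of f: {2 - I, 3}

Final answer: {2 - I, 3}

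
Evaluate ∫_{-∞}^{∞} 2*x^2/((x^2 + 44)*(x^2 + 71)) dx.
Let f(z) = 2*z^2/((z^2 + 44)*(z^2 + 71)). The denominator has no real zeros and deg Q - deg P = 2 ≥ 2, so the integral of f over the upper semicircle |z| = R tends to 0 as R → ∞. Closing the contour in the upper half-plane,
  ∫_{-∞}^{∞} f(x) dx = 2πi · Σ Res(f, z_k)  over the poles with Im z_k > 0.

Zeros of the denominator: z^2 + 71 = 0 gives z = ±sqrt(71)*I; z^2 + 44 = 0 gives z = ±2*sqrt(11)*I.
Upper half-plane: z = 2*sqrt(11)*I, z = sqrt(71)*I (simple).

Each pole is a simple zero of Q(z) = z^4 + 115*z^2 + 3124, so Res(f, z₀) = P(z₀)/Q'(z₀) with P(z) = 2*z^2, Q'(z) = 4*z^3 + 230*z:
  Res(f, 2*sqrt(11)*I) = (-88)/(108*sqrt(11)*I) = 2*sqrt(11)*I/27
  Res(f, sqrt(71)*I) = (-142)/(-54*sqrt(71)*I) = -sqrt(71)*I/27

Sum of residues: I*(-sqrt(71) + 2*sqrt(11))/27
∫_{-∞}^{∞} f(x) dx = 2πi · (I*(-sqrt(71) + 2*sqrt(11))/27) = 2*pi*(-2*sqrt(11) + sqrt(71))/27

Final answer: 2*pi*(-2*sqrt(11) + sqrt(71))/27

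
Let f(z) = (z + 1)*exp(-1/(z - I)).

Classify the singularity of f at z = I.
Let u = z - I. Then
  e^(-1/u) = Σ_{k≥0} (-1)^k/(k!·u^k) = 1 - 1/u + 1/(2*u^2) - 1/(6*u^3) + ...
which has infinitely many negative powers of u, so exp(-1/(z - I)) has an essential singularity at z = I.
The extra factor z + 1 is a nonzero polynomial; if the product had at most a pole at z = I, dividing by that polynomial would leave exp(-1/(z - I)) with at most a pole too — contradiction. (Equivalently, the product's Laurent series still has infinitely many negative powers.)
So the singularity is essential.

Final answer: essential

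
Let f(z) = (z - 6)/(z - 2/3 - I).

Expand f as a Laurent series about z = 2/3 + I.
(-16/3 + I)/(z - 2/3 - I) + 1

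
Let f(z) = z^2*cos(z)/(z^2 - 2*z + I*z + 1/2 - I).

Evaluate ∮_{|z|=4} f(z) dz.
-pi*cos(1/2 - I/2) + pi*(3 + 4*I)*cos(3/2 - I/2)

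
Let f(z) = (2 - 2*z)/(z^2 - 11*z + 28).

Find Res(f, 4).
2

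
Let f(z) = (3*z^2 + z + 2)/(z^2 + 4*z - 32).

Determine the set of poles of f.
The singularities of f are the zeros of the denominator. Factoring,
  z^2 + 4*z - 32 = (z + 8)*(z - 4)
so the candidates are z = -8, z = 4.

Check the numerator P(z) = 3*z^2 + z + 2 at each one:
  P(-8) = 186 ≠ 0, so z = -8 is a (simple) pole.
  P(4) = 54 ≠ 0, so z = 4 is a (simple) pole.

Poles of f: {-8, 4}

Final answer: {-8, 4}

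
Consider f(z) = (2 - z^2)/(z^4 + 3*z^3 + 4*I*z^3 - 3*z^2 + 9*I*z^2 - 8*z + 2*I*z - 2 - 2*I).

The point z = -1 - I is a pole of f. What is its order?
Factor the denominator:
  z^4 + 3*z^3 + 4*I*z^3 - 3*z^2 + 9*I*z^2 - 8*z + 2*I*z - 2 - 2*I = (z + 1 + I)^3*(z + I)

The numerator P(z) = 2 - z^2 has P(-1 - I) = 2 - 2*I ≠ 0, so no factor of (z + 1 + I) cancels.
Near z = -1 - I we can therefore write f(z) = g(z)/(z + 1 + I)^3 with g analytic at -1 - I and g(-1 - I) ≠ 0 (g is the numerator divided by the remaining denominator factors).

Hence z = -1 - I is a pole of order 3.

Final answer: 3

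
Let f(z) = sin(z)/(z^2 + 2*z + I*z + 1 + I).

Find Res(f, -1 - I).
Write f(z) = P(z)/Q(z) with P(z) = sin(z) and Q(z) = z^2 + 2*z + I*z + 1 + I.
The denominator factors as Q(z) = (z + 1)*(z + 1 + I), so z = -1 - I is a simple zero of Q and P is analytic there; z = -1 - I is therefore a simple pole and
  Res(f, z₀) = P(z₀)/Q'(z₀).

Q'(z) = 2*z + 2 + I, so Q'(-1 - I) = -I.
P(-1 - I) = -sin(1 + I).

Res(f, -1 - I) = (-sin(1 + I))/(-I) = -I*sin(1 + I)

Final answer: -I*sin(1 + I)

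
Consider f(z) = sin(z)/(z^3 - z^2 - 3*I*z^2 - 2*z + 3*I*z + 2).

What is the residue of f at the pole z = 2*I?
Write f(z) = P(z)/Q(z) with P(z) = sin(z) and Q(z) = z^3 - z^2 - 3*I*z^2 - 2*z + 3*I*z + 2.
The denominator factors as Q(z) = (z - I)*(z - 2*I)*(z - 1), so z = 2*I is a simple zero of Q and P is analytic there; z = 2*I is therefore a simple pole and
  Res(f, z₀) = P(z₀)/Q'(z₀).

Q'(z) = 3*z^2 - 2*z - 6*I*z - 2 + 3*I, so Q'(2*I) = -2 - I.
P(2*I) = I*sinh(2).

Res(f, 2*I) = (I*sinh(2))/(-2 - I) = (-1/5 - 2*I/5)*sinh(2)

Final answer: (-1/5 - 2*I/5)*sinh(2)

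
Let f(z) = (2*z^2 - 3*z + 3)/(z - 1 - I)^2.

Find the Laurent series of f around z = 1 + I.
I/(z - 1 - I)^2 + (1 + 4*I)/(z - 1 - I) + 2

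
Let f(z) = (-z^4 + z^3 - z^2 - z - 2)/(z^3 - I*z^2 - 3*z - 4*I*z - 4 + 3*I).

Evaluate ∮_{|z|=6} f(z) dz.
By the residue theorem, ∮_C f(z) dz = 2πi · (sum of the residues of f at the poles inside |z| = 6).

The denominator factors as (z - 2 - I)*(z + 2 + I)*(z - I), so the singularities of f are simple poles at z = 2 + I, z = -2 - I, z = I.
  |2 + I|² = 5 < 36 = 6², so this pole is inside the contour.
  |-2 - I|² = 5 < 36 = 6², so this pole is inside the contour.
  |I|² = 1 < 36 = 6², so this pole is inside the contour.

With P(z) = -z^4 + z^3 - z^2 - z - 2 and Q(z) = z^3 - I*z^2 - 3*z - 4*I*z - 4 + 3*I, each pole is simple, so Res(f, z₀) = P(z₀)/Q'(z₀) with Q'(z) = 3*z^2 - 2*I*z - 3 - 4*I.
  Res(f, 2 + I) = P(2 + I)/Q'(2 + I) = (2 - 18*I)/(8 + 4*I) = -7/10 - 19*I/10
  Res(f, -2 - I) = P(-2 - I)/Q'(-2 - I) = (2 - 38*I)/(4 + 12*I) = -14/5 - 11*I/10
  Res(f, I) = P(I)/Q'(I) = (-2 - 2*I)/(-4 - 4*I) = 1/2

Sum of residues inside C: -3 - 3*I
∮_C f(z) dz = 2πi · (-3 - 3*I) = pi*(6 - 6*I)

Final answer: pi*(6 - 6*I)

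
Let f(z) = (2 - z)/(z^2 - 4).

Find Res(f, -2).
Write f(z) = P(z)/Q(z) with P(z) = 2 - z and Q(z) = z^2 - 4.
The denominator factors as Q(z) = (z + 2)*(z - 2), so z = -2 is a simple zero of Q and P is analytic there; z = -2 is therefore a simple pole and
  Res(f, z₀) = P(z₀)/Q'(z₀).

Q'(z) = 2*z, so Q'(-2) = -4.
P(-2) = 4.

Res(f, -2) = (4)/(-4) = -1

Final answer: -1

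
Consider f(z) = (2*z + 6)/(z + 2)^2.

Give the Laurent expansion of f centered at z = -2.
Put w = z - (-2), i.e. z = w - 2. The denominator is w^2, so it suffices to rewrite the numerator in powers of w.

P(z) = 2*z + 6
P(w - 2) = 2 + 2*w

Dividing each term by w^2:
  f = 2/w^2 + 2/w

Substituting back w = z + 2:
  f(z) = 2/(z + 2)^2 + 2/(z + 2)

The series is finite because the numerator is a polynomial; the negative powers form the principal part, and the coefficient of 1/(z + 2) gives Res(f, -2) = 2.

Final answer: 2/(z + 2)^2 + 2/(z + 2)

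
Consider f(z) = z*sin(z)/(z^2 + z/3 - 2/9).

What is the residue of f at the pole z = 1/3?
Write f(z) = P(z)/Q(z) with P(z) = z*sin(z) and Q(z) = z^2 + z/3 - 2/9.
The denominator factors as Q(z) = (z - 1/3)*(z + 2/3), so z = 1/3 is a simple zero of Q and P is analytic there; z = 1/3 is therefore a simple pole and
  Res(f, z₀) = P(z₀)/Q'(z₀).

Q'(z) = 2*z + 1/3, so Q'(1/3) = 1.
P(1/3) = sin(1/3)/3.

Res(f, 1/3) = (sin(1/3)/3)/(1) = sin(1/3)/3

Final answer: sin(1/3)/3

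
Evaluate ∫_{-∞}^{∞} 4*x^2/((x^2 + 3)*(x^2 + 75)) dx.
2*sqrt(3)*pi/9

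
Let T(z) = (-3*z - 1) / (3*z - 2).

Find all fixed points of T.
T(z) = z means -3*z - 1 = z*(3*z - 2), i.e.
  3*z^2 + z + 1 = 0.
Discriminant: (1)^2 - 4*(3)*(1) = -11, so the roots are complex conjugates.
  z = (-1 ± I*sqrt(11))/(2*(3))
Fixed points: {-1/6 - sqrt(11)*I/6, -1/6 + sqrt(11)*I/6}

Final answer: {-1/6 - sqrt(11)*I/6, -1/6 + sqrt(11)*I/6}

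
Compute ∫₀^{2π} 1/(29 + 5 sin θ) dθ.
Call the integral J. The integrand is 2π-periodic and we integrate over a full period, so shifting θ does not change the value (θ → θ + π/2 turns sin θ into cos θ). Hence
  J = ∫₀^{2π} dθ/(29 + 5 cos θ).
Put z = e^{iθ}: then cos θ = (z + 1/z)/2, dθ = dz/(iz), and z runs once counterclockwise around |z| = 1:
  J = ∮_{|z|=1} 1/(29 + 5*(z + 1/z)/2) · dz/(iz) = (2/i) ∮_{|z|=1} dz/(5*z^2 + 58*z + 5).
The roots of 5*z^2 + 58*z + 5 are z = (-29 ± sqrt(29^2 - 5^2))/5, with sqrt(816) = 4*sqrt(51); their product is 1, so only z₊ = -29/5 + 4*sqrt(51)/5 lies inside the unit circle (z₋ = -29/5 - 4*sqrt(51)/5 lies outside).
z₊ is a simple zero of q(z) = 5*z^2 + 58*z + 5, so Res(1/q, z₊) = 1/q'(z₊) with q'(z) = 10*z + 58; and q'(z₊) = 5*(z₊ - z₋) = 8*sqrt(51).
Therefore J = (2/i) · 2πi · 1/(8*sqrt(51)) = 2*pi/(4*sqrt(51)) = sqrt(51)*pi/102

Final answer: sqrt(51)*pi/102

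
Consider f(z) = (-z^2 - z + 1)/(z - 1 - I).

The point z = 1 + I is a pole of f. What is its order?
Factor the denominator:
  z - 1 - I = (z - 1 - I)

The numerator P(z) = -z^2 - z + 1 has P(1 + I) = -3*I ≠ 0, so no factor of (z - 1 - I) cancels.
Near z = 1 + I we can therefore write f(z) = g(z)/(z - 1 - I) with g analytic at 1 + I and g(1 + I) ≠ 0 (g is just the numerator).

Hence z = 1 + I is a pole of order 1.

Final answer: 1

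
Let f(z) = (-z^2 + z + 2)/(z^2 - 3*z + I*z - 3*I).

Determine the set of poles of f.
The singularities of f are the zeros of the denominator. Factoring,
  z^2 - 3*z + I*z - 3*I = (z + I)*(z - 3)
so the candidates are z = -I, z = 3.

Check the numerator P(z) = -z^2 + z + 2 at each one:
  P(-I) = 3 - I ≠ 0, so z = -I is a (simple) pole.
  P(3) = -4 ≠ 0, so z = 3 is a (simple) pole.

Poles of f: {-I, 3}

Final answer: {-I, 3}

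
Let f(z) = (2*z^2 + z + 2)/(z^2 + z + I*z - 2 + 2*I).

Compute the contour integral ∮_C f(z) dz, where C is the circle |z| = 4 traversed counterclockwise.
pi*(4 - 2*I)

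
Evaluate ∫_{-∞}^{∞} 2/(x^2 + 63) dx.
Let f(z) = 2/(z^2 + 63). The denominator has no real zeros and deg Q - deg P = 2 ≥ 2, so the integral of f over the upper semicircle |z| = R tends to 0 as R → ∞. Closing the contour in the upper half-plane,
  ∫_{-∞}^{∞} f(x) dx = 2πi · Σ Res(f, z_k)  over the poles with Im z_k > 0.

Zeros of the denominator: z^2 + 63 = 0 gives z = ±3*sqrt(7)*I.
Upper half-plane: z = 3*sqrt(7)*I (simple).

Each pole is a simple zero of Q(z) = z^2 + 63, so Res(f, z₀) = P(z₀)/Q'(z₀) with P(z) = 2, Q'(z) = 2*z:
  Res(f, 3*sqrt(7)*I) = (2)/(6*sqrt(7)*I) = -sqrt(7)*I/21

∫_{-∞}^{∞} f(x) dx = 2πi · (-sqrt(7)*I/21) = 2*sqrt(7)*pi/21

Final answer: 2*sqrt(7)*pi/21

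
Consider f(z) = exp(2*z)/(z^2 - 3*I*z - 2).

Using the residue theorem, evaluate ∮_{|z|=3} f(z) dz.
By the residue theorem, ∮_C f(z) dz = 2πi · (sum of the residues of f at the poles inside |z| = 3).

The denominator factors as (z - I)*(z - 2*I), so the singularities of f are simple poles at z = I, z = 2*I.
  |I|² = 1 < 9 = 3², so this pole is inside the contour.
  |2*I|² = 4 < 9 = 3², so this pole is inside the contour.

With P(z) = exp(2*z) and Q(z) = z^2 - 3*I*z - 2, each pole is simple, so Res(f, z₀) = P(z₀)/Q'(z₀) with Q'(z) = 2*z - 3*I.
  Res(f, I) = P(I)/Q'(I) = (exp(2*I))/(-I) = I*exp(2*I)
  Res(f, 2*I) = P(2*I)/Q'(2*I) = (exp(4*I))/(I) = -I*exp(4*I)

Sum of residues inside C: I*exp(2*I) - I*exp(4*I)
∮_C f(z) dz = 2πi · (I*exp(2*I) - I*exp(4*I)) = -2*pi*exp(2*I) + 2*pi*exp(4*I)

Final answer: -2*pi*exp(2*I) + 2*pi*exp(4*I)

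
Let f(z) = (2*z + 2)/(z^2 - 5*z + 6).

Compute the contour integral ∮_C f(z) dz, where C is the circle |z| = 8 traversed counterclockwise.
4*I*pi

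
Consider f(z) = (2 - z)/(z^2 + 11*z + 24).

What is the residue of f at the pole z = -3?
Write f(z) = P(z)/Q(z) with P(z) = 2 - z and Q(z) = z^2 + 11*z + 24.
The denominator factors as Q(z) = (z + 8)*(z + 3), so z = -3 is a simple zero of Q and P is analytic there; z = -3 is therefore a simple pole and
  Res(f, z₀) = P(z₀)/Q'(z₀).

Q'(z) = 2*z + 11, so Q'(-3) = 5.
P(-3) = 5.

Res(f, -3) = (5)/(5) = 1

Final answer: 1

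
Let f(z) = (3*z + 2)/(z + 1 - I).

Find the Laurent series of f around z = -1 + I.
Put w = z - (-1 + I), i.e. z = w - 1 + I. The denominator is w, so it suffices to rewrite the numerator in powers of w.

P(z) = 3*z + 2
P(w - 1 + I) = -1 + 3*I + 3*w

Dividing each term by w:
  f = (-1 + 3*I)/w + 3

Substituting back w = z + 1 - I:
  f(z) = (-1 + 3*I)/(z + 1 - I) + 3

The series is finite because the numerator is a polynomial; the negative powers form the principal part, and the coefficient of 1/(z + 1 - I) gives Res(f, -1 + I) = -1 + 3*I.

Final answer: (-1 + 3*I)/(z + 1 - I) + 3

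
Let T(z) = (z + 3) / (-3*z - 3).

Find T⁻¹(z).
Set w = T(z) = (z + 3) / (-3*z - 3) and solve for z:
  w*(-3*z - 3) = z + 3
  -3*w + z*(-3*w - 1) - 3 = 0
  z*(-3*w - 1) = 3*w + 3
  z = (-3*w - 3)/(3*w + 1)
Renaming the variable, T⁻¹(z) = (-3*z - 3)/(3*z + 1).
(Check: ad - bc = 6 ≠ 0, so T is invertible.)

Final answer: (-3*z - 3)/(3*z + 1)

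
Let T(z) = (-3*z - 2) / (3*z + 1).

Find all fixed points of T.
T(z) = z means -3*z - 2 = z*(3*z + 1), i.e.
  3*z^2 + 4*z + 2 = 0.
Discriminant: (4)^2 - 4*(3)*(2) = -8, so the roots are complex conjugates.
  z = (-4 ± I*sqrt(8))/(2*(3))
Fixed points: {-2/3 - sqrt(2)*I/3, -2/3 + sqrt(2)*I/3}

Final answer: {-2/3 - sqrt(2)*I/3, -2/3 + sqrt(2)*I/3}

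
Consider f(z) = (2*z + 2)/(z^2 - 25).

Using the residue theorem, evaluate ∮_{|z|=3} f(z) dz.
0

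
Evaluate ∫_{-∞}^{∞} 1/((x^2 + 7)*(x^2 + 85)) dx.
pi*(-7*sqrt(85) + 85*sqrt(7))/46410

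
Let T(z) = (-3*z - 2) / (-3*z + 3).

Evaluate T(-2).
4/9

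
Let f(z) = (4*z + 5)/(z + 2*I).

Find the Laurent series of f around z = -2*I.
Put w = z - (-2*I), i.e. z = w - 2*I. The denominator is w, so it suffices to rewrite the numerator in powers of w.

P(z) = 4*z + 5
P(w - 2*I) = 5 - 8*I + 4*w

Dividing each term by w:
  f = (5 - 8*I)/w + 4

Substituting back w = z + 2*I:
  f(z) = (5 - 8*I)/(z + 2*I) + 4

The series is finite because the numerator is a polynomial; the negative powers form the principal part, and the coefficient of 1/(z + 2*I) gives Res(f, -2*I) = 5 - 8*I.

Final answer: (5 - 8*I)/(z + 2*I) + 4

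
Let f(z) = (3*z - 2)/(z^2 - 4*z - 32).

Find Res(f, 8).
Write f(z) = P(z)/Q(z) with P(z) = 3*z - 2 and Q(z) = z^2 - 4*z - 32.
The denominator factors as Q(z) = (z + 4)*(z - 8), so z = 8 is a simple zero of Q and P is analytic there; z = 8 is therefore a simple pole and
  Res(f, z₀) = P(z₀)/Q'(z₀).

Q'(z) = 2*z - 4, so Q'(8) = 12.
P(8) = 22.

Res(f, 8) = (22)/(12) = 11/6

Final answer: 11/6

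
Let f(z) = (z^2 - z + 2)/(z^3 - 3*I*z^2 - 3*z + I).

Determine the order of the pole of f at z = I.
Factor the denominator:
  z^3 - 3*I*z^2 - 3*z + I = (z - I)^3

The numerator P(z) = z^2 - z + 2 has P(I) = 1 - I ≠ 0, so no factor of (z - I) cancels.
Near z = I we can therefore write f(z) = g(z)/(z - I)^3 with g analytic at I and g(I) ≠ 0 (g is just the numerator).

Hence z = I is a pole of order 3.

Final answer: 3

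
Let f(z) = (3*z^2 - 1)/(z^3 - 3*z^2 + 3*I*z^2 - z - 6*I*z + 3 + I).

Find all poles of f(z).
The singularities of f are the zeros of the denominator. Factoring,
  z^3 - 3*z^2 + 3*I*z^2 - z - 6*I*z + 3 + I = (z - 2 + I)*(z + I)*(z - 1 + I)
so the candidates are z = 2 - I, z = -I, z = 1 - I.

Check the numerator P(z) = 3*z^2 - 1 at each one:
  P(2 - I) = 8 - 12*I ≠ 0, so z = 2 - I is a (simple) pole.
  P(-I) = -4 ≠ 0, so z = -I is a (simple) pole.
  P(1 - I) = -1 - 6*I ≠ 0, so z = 1 - I is a (simple) pole.

Poles of f: {-I, 1 - I, 2 - I}

Final answer: {-I, 1 - I, 2 - I}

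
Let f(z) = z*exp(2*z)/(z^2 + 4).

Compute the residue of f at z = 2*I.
Write f(z) = P(z)/Q(z) with P(z) = z*exp(2*z) and Q(z) = z^2 + 4.
The denominator factors as Q(z) = (z - 2*I)*(z + 2*I), so z = 2*I is a simple zero of Q and P is analytic there; z = 2*I is therefore a simple pole and
  Res(f, z₀) = P(z₀)/Q'(z₀).

Q'(z) = 2*z, so Q'(2*I) = 4*I.
P(2*I) = 2*I*exp(4*I).

Res(f, 2*I) = (2*I*exp(4*I))/(4*I) = exp(4*I)/2

Final answer: exp(4*I)/2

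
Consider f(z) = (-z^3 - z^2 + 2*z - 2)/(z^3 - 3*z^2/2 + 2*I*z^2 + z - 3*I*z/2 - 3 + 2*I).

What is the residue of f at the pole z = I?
-2/15 - 2*I/5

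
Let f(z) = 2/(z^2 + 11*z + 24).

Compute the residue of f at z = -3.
Write f(z) = P(z)/Q(z) with P(z) = 2 and Q(z) = z^2 + 11*z + 24.
The denominator factors as Q(z) = (z + 8)*(z + 3), so z = -3 is a simple zero of Q and P is analytic there; z = -3 is therefore a simple pole and
  Res(f, z₀) = P(z₀)/Q'(z₀).

Q'(z) = 2*z + 11, so Q'(-3) = 5.
P(-3) = 2.

Res(f, -3) = (2)/(5) = 2/5

Final answer: 2/5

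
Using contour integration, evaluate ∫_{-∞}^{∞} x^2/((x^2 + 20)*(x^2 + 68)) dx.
Let f(z) = z^2/((z^2 + 20)*(z^2 + 68)). The denominator has no real zeros and deg Q - deg P = 2 ≥ 2, so the integral of f over the upper semicircle |z| = R tends to 0 as R → ∞. Closing the contour in the upper half-plane,
  ∫_{-∞}^{∞} f(x) dx = 2πi · Σ Res(f, z_k)  over the poles with Im z_k > 0.

Zeros of the denominator: z^2 + 20 = 0 gives z = ±2*sqrt(5)*I; z^2 + 68 = 0 gives z = ±2*sqrt(17)*I.
Upper half-plane: z = 2*sqrt(17)*I, z = 2*sqrt(5)*I (simple).

Each pole is a simple zero of Q(z) = z^4 + 88*z^2 + 1360, so Res(f, z₀) = P(z₀)/Q'(z₀) with P(z) = z^2, Q'(z) = 4*z^3 + 176*z:
  Res(f, 2*sqrt(17)*I) = (-68)/(-192*sqrt(17)*I) = -sqrt(17)*I/48
  Res(f, 2*sqrt(5)*I) = (-20)/(192*sqrt(5)*I) = sqrt(5)*I/48

Sum of residues: I*(-sqrt(17) + sqrt(5))/48
∫_{-∞}^{∞} f(x) dx = 2πi · (I*(-sqrt(17) + sqrt(5))/48) = pi*(-sqrt(5) + sqrt(17))/24

Final answer: pi*(-sqrt(5) + sqrt(17))/24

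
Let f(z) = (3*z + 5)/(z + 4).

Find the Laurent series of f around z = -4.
Put w = z - (-4), i.e. z = w - 4. The denominator is w, so it suffices to rewrite the numerator in powers of w.

P(z) = 3*z + 5
P(w - 4) = -7 + 3*w

Dividing each term by w:
  f = -7/w + 3

Substituting back w = z + 4:
  f(z) = -7/(z + 4) + 3

The series is finite because the numerator is a polynomial; the negative powers form the principal part, and the coefficient of 1/(z + 4) gives Res(f, -4) = -7.

Final answer: -7/(z + 4) + 3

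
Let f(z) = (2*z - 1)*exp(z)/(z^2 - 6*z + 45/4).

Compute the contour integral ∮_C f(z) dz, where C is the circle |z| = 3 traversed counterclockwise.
0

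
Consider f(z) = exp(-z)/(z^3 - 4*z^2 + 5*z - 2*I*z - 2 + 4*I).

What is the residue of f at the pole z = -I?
Write f(z) = P(z)/Q(z) with P(z) = exp(-z) and Q(z) = z^3 - 4*z^2 + 5*z - 2*I*z - 2 + 4*I.
The denominator factors as Q(z) = (z + I)*(z - 2)*(z - 2 - I), so z = -I is a simple zero of Q and P is analytic there; z = -I is therefore a simple pole and
  Res(f, z₀) = P(z₀)/Q'(z₀).

Q'(z) = 3*z^2 - 8*z + 5 - 2*I, so Q'(-I) = 2 + 6*I.
P(-I) = exp(I).

Res(f, -I) = (exp(I))/(2 + 6*I) = (1/20 - 3*I/20)*exp(I)

Final answer: (1/20 - 3*I/20)*exp(I)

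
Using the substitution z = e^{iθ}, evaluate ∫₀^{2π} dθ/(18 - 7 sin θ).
Call the integral J. The integrand is 2π-periodic and we integrate over a full period, so shifting θ does not change the value (θ → θ + π/2 turns sin θ into cos θ; θ → θ + π flips the sign of the trig term). Hence
  J = ∫₀^{2π} dθ/(18 + 7 cos θ).
Put z = e^{iθ}: then cos θ = (z + 1/z)/2, dθ = dz/(iz), and z runs once counterclockwise around |z| = 1:
  J = ∮_{|z|=1} 1/(18 + 7*(z + 1/z)/2) · dz/(iz) = (2/i) ∮_{|z|=1} dz/(7*z^2 + 36*z + 7).
The roots of 7*z^2 + 36*z + 7 are z = (-18 ± sqrt(18^2 - 7^2))/7, with sqrt(275) = 5*sqrt(11); their product is 1, so only z₊ = -18/7 + 5*sqrt(11)/7 lies inside the unit circle (z₋ = -18/7 - 5*sqrt(11)/7 lies outside).
z₊ is a simple zero of q(z) = 7*z^2 + 36*z + 7, so Res(1/q, z₊) = 1/q'(z₊) with q'(z) = 14*z + 36; and q'(z₊) = 7*(z₊ - z₋) = 10*sqrt(11).
Therefore J = (2/i) · 2πi · 1/(10*sqrt(11)) = 2*pi/(5*sqrt(11)) = 2*sqrt(11)*pi/55

Final answer: 2*sqrt(11)*pi/55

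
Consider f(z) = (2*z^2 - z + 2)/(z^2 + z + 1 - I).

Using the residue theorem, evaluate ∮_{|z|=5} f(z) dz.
-6*I*pi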